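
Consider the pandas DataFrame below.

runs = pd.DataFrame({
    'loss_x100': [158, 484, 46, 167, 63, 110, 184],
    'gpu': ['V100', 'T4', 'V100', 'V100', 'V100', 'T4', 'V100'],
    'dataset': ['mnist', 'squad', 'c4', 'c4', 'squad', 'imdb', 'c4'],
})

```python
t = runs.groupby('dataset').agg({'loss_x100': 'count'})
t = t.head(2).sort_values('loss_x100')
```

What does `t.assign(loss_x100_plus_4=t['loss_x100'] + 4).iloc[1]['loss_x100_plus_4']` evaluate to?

group by dataset, count of loss_x100:
         loss_x100
dataset           
c4               3
imdb             1
mnist            1
squad            2
take first 2 rows:
         loss_x100
dataset           
c4               3
imdb             1
sort by loss_x100:
         loss_x100
dataset           
imdb             1
c4               3
add column loss_x100_plus_4 = t['loss_x100'] + 4:
         loss_x100  loss_x100_plus_4
dataset                             
imdb             1                 5
c4               3                 7
value at position 1, column 'loss_x100_plus_4' → 7

7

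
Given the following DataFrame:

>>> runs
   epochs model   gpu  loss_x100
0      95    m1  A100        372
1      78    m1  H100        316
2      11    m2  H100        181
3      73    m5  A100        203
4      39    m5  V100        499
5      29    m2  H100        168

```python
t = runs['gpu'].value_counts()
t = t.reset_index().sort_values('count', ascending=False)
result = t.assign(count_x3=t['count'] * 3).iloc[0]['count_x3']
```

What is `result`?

9

value_counts of gpu:
gpu
H100    3
A100    2
V100    1
Name: count, dtype: int64
reset_index():
    gpu  count
0  H100      3
1  A100      2
2  V100      1
sort by count descending:
    gpu  count
0  H100      3
1  A100      2
2  V100      1
add column count_x3 = t['count'] * 3:
    gpu  count  count_x3
0  H100      3         9
1  A100      2         6
2  V100      1         3
value at position 0, column 'count_x3' → 9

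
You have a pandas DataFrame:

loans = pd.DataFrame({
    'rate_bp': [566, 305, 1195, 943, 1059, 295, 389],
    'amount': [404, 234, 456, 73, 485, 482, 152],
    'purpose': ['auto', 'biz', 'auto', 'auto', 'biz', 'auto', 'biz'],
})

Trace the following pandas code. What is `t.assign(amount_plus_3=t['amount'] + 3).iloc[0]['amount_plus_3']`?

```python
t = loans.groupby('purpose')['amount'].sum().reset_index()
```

group by purpose, sum of amount:
purpose
auto    1415
biz      871
Name: amount, dtype: int64
reset_index():
  purpose  amount
0    auto    1415
1     biz     871
add column amount_plus_3 = t['amount'] + 3:
  purpose  amount  amount_plus_3
0    auto    1415           1418
1     biz     871            874
The value at position 0, column 'amount_plus_3' is 1418.

1418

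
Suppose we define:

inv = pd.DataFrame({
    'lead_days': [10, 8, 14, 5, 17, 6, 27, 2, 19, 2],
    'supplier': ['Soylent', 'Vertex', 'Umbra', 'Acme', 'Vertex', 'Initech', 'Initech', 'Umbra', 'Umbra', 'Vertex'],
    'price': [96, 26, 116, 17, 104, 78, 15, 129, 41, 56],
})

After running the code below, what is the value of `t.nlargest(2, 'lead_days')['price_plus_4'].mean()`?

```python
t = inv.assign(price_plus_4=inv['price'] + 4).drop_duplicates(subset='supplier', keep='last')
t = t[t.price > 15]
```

add column price_plus_4 = inv['price'] + 4:
   lead_days supplier  price  price_plus_4
0         10  Soylent     96           100
1          8   Vertex     26            30
2         14    Umbra    116           120
3          5     Acme     17            21
4         17   Vertex    104           108
5          6  Initech     78            82
6         27  Initech     15            19
7          2    Umbra    129           133
8         19    Umbra     41            45
9          2   Vertex     56            60
drop duplicate supplier (keep=last):
   lead_days supplier  price  price_plus_4
0         10  Soylent     96           100
3          5     Acme     17            21
6         27  Initech     15            19
8         19    Umbra     41            45
9          2   Vertex     56            60
filter rows where price > 15:
   lead_days supplier  price  price_plus_4
0         10  Soylent     96           100
3          5     Acme     17            21
8         19    Umbra     41            45
9          2   Vertex     56            60
take 2 rows with largest lead_days:
   lead_days supplier  price  price_plus_4
8         19    Umbra     41            45
0         10  Soylent     96           100
mean of column 'price_plus_4' → 72.5

72.5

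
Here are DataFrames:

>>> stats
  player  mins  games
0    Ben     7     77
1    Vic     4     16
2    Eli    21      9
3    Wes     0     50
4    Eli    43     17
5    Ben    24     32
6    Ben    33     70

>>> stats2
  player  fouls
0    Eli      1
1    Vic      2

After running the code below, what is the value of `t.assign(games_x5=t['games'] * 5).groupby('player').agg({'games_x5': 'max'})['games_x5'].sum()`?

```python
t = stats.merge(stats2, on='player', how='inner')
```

165

merge on 'player' (how='inner') → 3 rows:
  player  mins  games  fouls
0    Vic     4     16      2
1    Eli    21      9      1
2    Eli    43     17      1
add column games_x5 = t['games'] * 5:
  player  mins  games  fouls  games_x5
0    Vic     4     16      2        80
1    Eli    21      9      1        45
2    Eli    43     17      1        85
group by player, max of games_x5:
        games_x5
player          
Eli           85
Vic           80
Then the sum of column 'games_x5': 165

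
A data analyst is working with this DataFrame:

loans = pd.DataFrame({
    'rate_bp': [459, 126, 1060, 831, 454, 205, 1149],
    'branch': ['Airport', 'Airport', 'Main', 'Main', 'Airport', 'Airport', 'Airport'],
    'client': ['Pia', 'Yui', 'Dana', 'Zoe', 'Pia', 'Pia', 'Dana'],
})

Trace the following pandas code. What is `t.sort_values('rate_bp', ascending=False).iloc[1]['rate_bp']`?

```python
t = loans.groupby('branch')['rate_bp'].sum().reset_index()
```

group by branch, sum of rate_bp:
branch
Airport    2393
Main       1891
Name: rate_bp, dtype: int64
reset_index():
    branch  rate_bp
0  Airport     2393
1     Main     1891
sort by rate_bp descending:
    branch  rate_bp
0  Airport     2393
1     Main     1891

1891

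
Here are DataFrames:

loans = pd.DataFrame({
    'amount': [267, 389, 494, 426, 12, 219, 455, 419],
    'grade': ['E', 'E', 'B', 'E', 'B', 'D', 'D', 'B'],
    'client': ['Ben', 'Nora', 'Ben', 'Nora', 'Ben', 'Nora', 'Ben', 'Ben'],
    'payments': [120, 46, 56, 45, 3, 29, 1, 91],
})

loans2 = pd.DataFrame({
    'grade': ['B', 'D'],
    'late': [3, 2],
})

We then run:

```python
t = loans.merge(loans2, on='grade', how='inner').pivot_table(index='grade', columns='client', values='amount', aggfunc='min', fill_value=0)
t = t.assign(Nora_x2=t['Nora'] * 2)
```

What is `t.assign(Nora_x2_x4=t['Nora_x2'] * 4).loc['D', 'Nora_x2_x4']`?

1752

merge on 'grade' (how='inner') → 5 rows:
   amount grade client  payments  late
0     494     B    Ben        56     3
1      12     B    Ben         3     3
2     219     D   Nora        29     2
3     455     D    Ben         1     2
4     419     B    Ben        91     3
pivot: rows=grade, cols=client, min(amount):
client  Ben  Nora
grade            
B        12     0
D       455   219
add column Nora_x2 = t['Nora'] * 2:
client  Ben  Nora  Nora_x2
grade                     
B        12     0        0
D       455   219      438
add column Nora_x2_x4 = t['Nora_x2'] * 4:
client  Ben  Nora  Nora_x2  Nora_x2_x4
grade                                 
B        12     0        0           0
D       455   219      438        1752
Hence 1752.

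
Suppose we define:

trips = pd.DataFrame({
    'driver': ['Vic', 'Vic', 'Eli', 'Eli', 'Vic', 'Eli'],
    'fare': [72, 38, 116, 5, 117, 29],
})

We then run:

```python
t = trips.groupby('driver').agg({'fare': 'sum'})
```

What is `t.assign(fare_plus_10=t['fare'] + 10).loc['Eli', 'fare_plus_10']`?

group by driver, sum of fare:
        fare
driver      
Eli      150
Vic      227
add column fare_plus_10 = t['fare'] + 10:
        fare  fare_plus_10
driver                    
Eli      150           160
Vic      227           237
Then the value at row 'Eli', column 'fare_plus_10': 160

160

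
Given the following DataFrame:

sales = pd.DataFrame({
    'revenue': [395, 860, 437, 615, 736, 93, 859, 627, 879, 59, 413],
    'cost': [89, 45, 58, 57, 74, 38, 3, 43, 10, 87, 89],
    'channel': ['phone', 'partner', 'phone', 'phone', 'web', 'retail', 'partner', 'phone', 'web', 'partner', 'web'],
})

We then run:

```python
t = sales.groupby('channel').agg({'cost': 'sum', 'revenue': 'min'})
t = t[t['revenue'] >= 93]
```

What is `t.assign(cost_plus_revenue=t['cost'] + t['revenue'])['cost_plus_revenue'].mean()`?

group by channel: sum(cost), min(revenue):
         cost  revenue
channel               
partner   135       59
phone     247      395
retail     38       93
web       173      413
filter rows where revenue >= 93:
         cost  revenue
channel               
phone     247      395
retail     38       93
web       173      413
add column cost_plus_revenue = t['cost'] + t['revenue']:
         cost  revenue  cost_plus_revenue
channel                                  
phone     247      395                642
retail     38       93                131
web       173      413                586
mean of column 'cost_plus_revenue' → 453.0

453.0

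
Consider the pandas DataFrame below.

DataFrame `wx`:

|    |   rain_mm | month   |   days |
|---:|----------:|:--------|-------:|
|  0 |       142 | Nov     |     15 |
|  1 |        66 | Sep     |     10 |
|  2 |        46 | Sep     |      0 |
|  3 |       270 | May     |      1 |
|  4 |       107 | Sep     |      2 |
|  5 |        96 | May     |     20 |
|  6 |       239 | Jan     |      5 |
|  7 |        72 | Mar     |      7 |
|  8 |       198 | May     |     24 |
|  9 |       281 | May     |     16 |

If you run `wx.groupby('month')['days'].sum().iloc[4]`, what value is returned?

12

group by month, sum of days:
month
Jan     5
Mar     7
May    61
Nov    15
Sep    12
Name: days, dtype: int64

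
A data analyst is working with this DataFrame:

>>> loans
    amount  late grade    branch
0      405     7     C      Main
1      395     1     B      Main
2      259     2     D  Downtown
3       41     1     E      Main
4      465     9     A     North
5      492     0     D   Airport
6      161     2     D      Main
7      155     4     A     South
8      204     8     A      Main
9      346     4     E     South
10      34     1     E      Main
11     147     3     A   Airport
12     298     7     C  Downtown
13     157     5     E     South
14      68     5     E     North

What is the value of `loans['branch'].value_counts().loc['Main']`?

6

value_counts of branch:
branch
Main        6
South       3
Downtown    2
North       2
Airport     2
Name: count, dtype: int64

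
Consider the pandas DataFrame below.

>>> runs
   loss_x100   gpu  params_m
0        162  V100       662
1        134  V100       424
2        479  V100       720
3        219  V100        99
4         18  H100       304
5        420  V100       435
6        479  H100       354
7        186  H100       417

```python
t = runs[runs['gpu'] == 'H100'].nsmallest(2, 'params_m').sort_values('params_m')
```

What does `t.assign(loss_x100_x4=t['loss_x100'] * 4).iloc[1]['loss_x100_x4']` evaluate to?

1916

filter rows where gpu == 'H100':
   loss_x100   gpu  params_m
4         18  H100       304
6        479  H100       354
7        186  H100       417
take 2 rows with smallest params_m:
   loss_x100   gpu  params_m
4         18  H100       304
6        479  H100       354
sort by params_m:
   loss_x100   gpu  params_m
4         18  H100       304
6        479  H100       354
add column loss_x100_x4 = t['loss_x100'] * 4:
   loss_x100   gpu  params_m  loss_x100_x4
4         18  H100       304            72
6        479  H100       354          1916
Reading off the value at position 1, column 'loss_x100_x4', we get 1916.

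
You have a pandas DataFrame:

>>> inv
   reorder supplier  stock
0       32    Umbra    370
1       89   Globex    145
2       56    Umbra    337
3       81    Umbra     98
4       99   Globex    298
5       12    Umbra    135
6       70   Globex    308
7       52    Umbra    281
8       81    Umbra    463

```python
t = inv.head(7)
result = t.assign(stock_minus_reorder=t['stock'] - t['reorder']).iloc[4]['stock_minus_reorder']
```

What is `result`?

take first 7 rows:
   reorder supplier  stock
0       32    Umbra    370
1       89   Globex    145
2       56    Umbra    337
3       81    Umbra     98
4       99   Globex    298
5       12    Umbra    135
6       70   Globex    308
add column stock_minus_reorder = t['stock'] - t['reorder']:
   reorder supplier  stock  stock_minus_reorder
0       32    Umbra    370                  338
1       89   Globex    145                   56
2       56    Umbra    337                  281
3       81    Umbra     98                   17
4       99   Globex    298                  199
5       12    Umbra    135                  123
6       70   Globex    308                  238

199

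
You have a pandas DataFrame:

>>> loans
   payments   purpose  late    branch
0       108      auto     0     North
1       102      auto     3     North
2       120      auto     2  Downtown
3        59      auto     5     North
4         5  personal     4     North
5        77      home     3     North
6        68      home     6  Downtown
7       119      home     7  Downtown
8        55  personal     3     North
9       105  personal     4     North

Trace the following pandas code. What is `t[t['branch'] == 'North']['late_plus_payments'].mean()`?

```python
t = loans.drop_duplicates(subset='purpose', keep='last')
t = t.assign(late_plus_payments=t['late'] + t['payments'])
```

drop duplicate purpose (keep=last):
   payments   purpose  late    branch
3        59      auto     5     North
7       119      home     7  Downtown
9       105  personal     4     North
add column late_plus_payments = t['late'] + t['payments']:
   payments   purpose  late    branch  late_plus_payments
3        59      auto     5     North                  64
7       119      home     7  Downtown                 126
9       105  personal     4     North                 109
filter rows where branch == 'North':
   payments   purpose  late branch  late_plus_payments
3        59      auto     5  North                  64
9       105  personal     4  North                 109
The mean of column 'late_plus_payments' is 86.5.

86.5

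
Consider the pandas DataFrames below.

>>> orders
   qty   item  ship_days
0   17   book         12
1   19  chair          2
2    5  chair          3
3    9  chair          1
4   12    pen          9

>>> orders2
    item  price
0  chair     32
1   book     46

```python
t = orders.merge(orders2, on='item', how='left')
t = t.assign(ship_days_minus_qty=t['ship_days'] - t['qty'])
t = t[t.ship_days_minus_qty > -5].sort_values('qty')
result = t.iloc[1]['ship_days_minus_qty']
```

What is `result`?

merge on 'item' (how='left') → 5 rows:
   qty   item  ship_days  price
0   17   book         12   46.0
1   19  chair          2   32.0
2    5  chair          3   32.0
3    9  chair          1   32.0
4   12    pen          9    NaN
add column ship_days_minus_qty = t['ship_days'] - t['qty']:
   qty   item  ship_days  price  ship_days_minus_qty
0   17   book         12   46.0                   -5
1   19  chair          2   32.0                  -17
2    5  chair          3   32.0                   -2
3    9  chair          1   32.0                   -8
4   12    pen          9    NaN                   -3
filter rows where ship_days_minus_qty > -5:
   qty   item  ship_days  price  ship_days_minus_qty
2    5  chair          3   32.0                   -2
4   12    pen          9    NaN                   -3
sort by qty:
   qty   item  ship_days  price  ship_days_minus_qty
2    5  chair          3   32.0                   -2
4   12    pen          9    NaN                   -3
Taking the value at position 1, column 'ship_days_minus_qty' gives -3.

-3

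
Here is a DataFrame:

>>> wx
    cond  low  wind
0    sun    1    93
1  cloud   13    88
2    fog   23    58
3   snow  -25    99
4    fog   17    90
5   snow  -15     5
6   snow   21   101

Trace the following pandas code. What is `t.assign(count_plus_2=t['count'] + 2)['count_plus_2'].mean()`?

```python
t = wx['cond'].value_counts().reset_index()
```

value_counts of cond:
cond
snow     3
fog      2
sun      1
cloud    1
Name: count, dtype: int64
reset_index():
    cond  count
0   snow      3
1    fog      2
2    sun      1
3  cloud      1
add column count_plus_2 = t['count'] + 2:
    cond  count  count_plus_2
0   snow      3             5
1    fog      2             4
2    sun      1             3
3  cloud      1             3
The mean of column 'count_plus_2' is 3.75.

3.75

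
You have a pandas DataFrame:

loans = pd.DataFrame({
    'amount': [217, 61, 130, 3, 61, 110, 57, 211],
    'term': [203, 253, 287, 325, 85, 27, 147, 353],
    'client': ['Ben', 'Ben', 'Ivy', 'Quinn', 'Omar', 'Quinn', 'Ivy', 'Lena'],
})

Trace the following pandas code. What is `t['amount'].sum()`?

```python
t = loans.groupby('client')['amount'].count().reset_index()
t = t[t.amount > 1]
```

group by client, count of amount:
client
Ben      2
Ivy      2
Lena     1
Omar     1
Quinn    2
Name: amount, dtype: int64
reset_index():
  client  amount
0    Ben       2
1    Ivy       2
2   Lena       1
3   Omar       1
4  Quinn       2
filter rows where amount > 1:
  client  amount
0    Ben       2
1    Ivy       2
4  Quinn       2
Finally, sum of column 'amount' = 6.

6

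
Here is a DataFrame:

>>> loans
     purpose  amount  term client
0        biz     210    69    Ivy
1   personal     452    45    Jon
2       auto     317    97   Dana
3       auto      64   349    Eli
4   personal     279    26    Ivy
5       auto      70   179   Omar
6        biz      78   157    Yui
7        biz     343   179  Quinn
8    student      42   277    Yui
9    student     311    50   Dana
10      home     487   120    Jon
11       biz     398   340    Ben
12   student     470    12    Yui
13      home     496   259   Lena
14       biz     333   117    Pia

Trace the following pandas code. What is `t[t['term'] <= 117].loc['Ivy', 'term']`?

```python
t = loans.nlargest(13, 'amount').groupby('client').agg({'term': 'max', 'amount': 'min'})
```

take 13 rows with largest amount:
     purpose  amount  term client
13      home     496   259   Lena
10      home     487   120    Jon
12   student     470    12    Yui
1   personal     452    45    Jon
11       biz     398   340    Ben
7        biz     343   179  Quinn
14       biz     333   117    Pia
2       auto     317    97   Dana
9    student     311    50   Dana
4   personal     279    26    Ivy
0        biz     210    69    Ivy
6        biz      78   157    Yui
5       auto      70   179   Omar
group by client: max(term), min(amount):
        term  amount
client              
Ben      340     398
Dana      97     311
Ivy       69     210
Jon      120     452
Lena     259     496
Omar     179      70
Pia      117     333
Quinn    179     343
Yui      157      78
filter rows where term <= 117:
        term  amount
client              
Dana      97     311
Ivy       69     210
Pia      117     333

69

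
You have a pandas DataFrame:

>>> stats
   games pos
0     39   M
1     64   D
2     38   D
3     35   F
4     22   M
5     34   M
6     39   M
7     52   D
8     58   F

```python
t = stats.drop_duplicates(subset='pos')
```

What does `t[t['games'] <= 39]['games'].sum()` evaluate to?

drop duplicate pos (keep=first):
   games pos
0     39   M
1     64   D
3     35   F
filter rows where games <= 39:
   games pos
0     39   M
3     35   F
Hence 74.

74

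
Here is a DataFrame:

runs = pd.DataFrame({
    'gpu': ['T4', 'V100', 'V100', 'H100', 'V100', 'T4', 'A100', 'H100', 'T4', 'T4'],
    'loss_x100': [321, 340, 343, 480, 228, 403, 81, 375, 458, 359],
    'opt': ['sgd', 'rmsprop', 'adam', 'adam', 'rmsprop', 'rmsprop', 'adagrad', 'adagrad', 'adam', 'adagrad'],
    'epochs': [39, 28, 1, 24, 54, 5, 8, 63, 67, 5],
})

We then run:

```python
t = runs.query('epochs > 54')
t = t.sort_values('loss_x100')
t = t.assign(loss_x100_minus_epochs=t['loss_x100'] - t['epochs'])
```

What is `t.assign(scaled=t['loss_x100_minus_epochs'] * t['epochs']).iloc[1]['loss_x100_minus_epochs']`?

391

filter rows where epochs > 54:
    gpu  loss_x100      opt  epochs
7  H100        375  adagrad      63
8    T4        458     adam      67
sort by loss_x100:
    gpu  loss_x100      opt  epochs
7  H100        375  adagrad      63
8    T4        458     adam      67
add column loss_x100_minus_epochs = t['loss_x100'] - t['epochs']:
    gpu  loss_x100      opt  epochs  loss_x100_minus_epochs
7  H100        375  adagrad      63                     312
8    T4        458     adam      67                     391
add column scaled = t['loss_x100_minus_epochs'] * t['epochs']:
    gpu  loss_x100      opt  epochs  loss_x100_minus_epochs  scaled
7  H100        375  adagrad      63                     312   19656
8    T4        458     adam      67                     391   26197
Reading off the value at position 1, column 'loss_x100_minus_epochs', we get 391.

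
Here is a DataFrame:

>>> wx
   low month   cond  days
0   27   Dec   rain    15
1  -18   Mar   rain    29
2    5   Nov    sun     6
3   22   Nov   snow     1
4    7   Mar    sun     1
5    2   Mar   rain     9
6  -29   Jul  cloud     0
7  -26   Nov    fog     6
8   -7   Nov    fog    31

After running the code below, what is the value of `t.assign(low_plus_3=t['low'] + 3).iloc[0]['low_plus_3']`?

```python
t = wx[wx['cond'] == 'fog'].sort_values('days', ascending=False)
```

-4

filter rows where cond == 'fog':
   low month cond  days
7  -26   Nov  fog     6
8   -7   Nov  fog    31
sort by days descending:
   low month cond  days
8   -7   Nov  fog    31
7  -26   Nov  fog     6
add column low_plus_3 = t['low'] + 3:
   low month cond  days  low_plus_3
8   -7   Nov  fog    31          -4
7  -26   Nov  fog     6         -23
The value at position 0, column 'low_plus_3' is -4.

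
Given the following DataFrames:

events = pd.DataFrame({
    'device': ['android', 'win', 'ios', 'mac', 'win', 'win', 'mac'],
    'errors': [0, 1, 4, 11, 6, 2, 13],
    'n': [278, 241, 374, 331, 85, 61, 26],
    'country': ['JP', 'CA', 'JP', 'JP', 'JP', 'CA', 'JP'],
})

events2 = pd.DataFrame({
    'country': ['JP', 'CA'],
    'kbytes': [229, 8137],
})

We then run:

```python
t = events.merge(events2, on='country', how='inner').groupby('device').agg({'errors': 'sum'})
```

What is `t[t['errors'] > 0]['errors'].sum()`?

merge on 'country' (how='inner') → 7 rows:
    device  errors    n country  kbytes
0  android       0  278      JP     229
1      win       1  241      CA    8137
2      ios       4  374      JP     229
3      mac      11  331      JP     229
4      win       6   85      JP     229
5      win       2   61      CA    8137
6      mac      13   26      JP     229
group by device, sum of errors:
         errors
device         
android       0
ios           4
mac          24
win           9
filter rows where errors > 0:
        errors
device        
ios          4
mac         24
win          9
Reading off the sum of column 'errors', we get 37.

37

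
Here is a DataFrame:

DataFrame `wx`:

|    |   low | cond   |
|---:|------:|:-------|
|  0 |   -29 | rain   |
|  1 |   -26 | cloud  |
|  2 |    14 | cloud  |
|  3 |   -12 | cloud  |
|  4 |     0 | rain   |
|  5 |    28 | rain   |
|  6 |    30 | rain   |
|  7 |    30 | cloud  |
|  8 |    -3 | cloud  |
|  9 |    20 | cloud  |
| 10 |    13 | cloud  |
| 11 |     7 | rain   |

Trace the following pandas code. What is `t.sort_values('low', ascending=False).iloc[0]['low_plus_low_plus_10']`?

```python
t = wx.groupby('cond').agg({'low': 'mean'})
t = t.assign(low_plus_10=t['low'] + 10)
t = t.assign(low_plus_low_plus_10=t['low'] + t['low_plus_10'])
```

group by cond, mean of low:
            low
cond           
cloud  5.142857
rain   7.200000
add column low_plus_10 = t['low'] + 10:
            low  low_plus_10
cond                        
cloud  5.142857    15.142857
rain   7.200000    17.200000
add column low_plus_low_plus_10 = t['low'] + t['low_plus_10']:
            low  low_plus_10  low_plus_low_plus_10
cond                                              
cloud  5.142857    15.142857             20.285714
rain   7.200000    17.200000             24.400000
sort by low descending:
            low  low_plus_10  low_plus_low_plus_10
cond                                              
rain   7.200000    17.200000             24.400000
cloud  5.142857    15.142857             20.285714
The value at position 0, column 'low_plus_low_plus_10' is 24.4.

24.4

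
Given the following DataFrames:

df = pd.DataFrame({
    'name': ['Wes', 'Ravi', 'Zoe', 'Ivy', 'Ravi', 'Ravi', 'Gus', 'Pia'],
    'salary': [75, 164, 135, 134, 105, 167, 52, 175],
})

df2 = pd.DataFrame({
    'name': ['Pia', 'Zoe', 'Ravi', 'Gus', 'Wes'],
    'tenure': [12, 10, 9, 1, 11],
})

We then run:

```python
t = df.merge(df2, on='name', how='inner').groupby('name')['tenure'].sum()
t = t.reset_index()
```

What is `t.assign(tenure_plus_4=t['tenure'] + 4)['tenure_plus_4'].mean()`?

merge on 'name' (how='inner') → 7 rows:
   name  salary  tenure
0   Wes      75      11
1  Ravi     164       9
2   Zoe     135      10
3  Ravi     105       9
4  Ravi     167       9
5   Gus      52       1
6   Pia     175      12
group by name, sum of tenure:
name
Gus      1
Pia     12
Ravi    27
Wes     11
Zoe     10
Name: tenure, dtype: int64
reset_index():
   name  tenure
0   Gus       1
1   Pia      12
2  Ravi      27
3   Wes      11
4   Zoe      10
add column tenure_plus_4 = t['tenure'] + 4:
   name  tenure  tenure_plus_4
0   Gus       1              5
1   Pia      12             16
2  Ravi      27             31
3   Wes      11             15
4   Zoe      10             14

16.2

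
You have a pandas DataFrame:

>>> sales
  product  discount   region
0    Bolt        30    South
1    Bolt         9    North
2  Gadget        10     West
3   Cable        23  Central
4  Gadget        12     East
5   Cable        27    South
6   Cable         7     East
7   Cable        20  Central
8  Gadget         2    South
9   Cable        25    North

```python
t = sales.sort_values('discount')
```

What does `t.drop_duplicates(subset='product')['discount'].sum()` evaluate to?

18

sort by discount:
  product  discount   region
8  Gadget         2    South
6   Cable         7     East
1    Bolt         9    North
2  Gadget        10     West
4  Gadget        12     East
7   Cable        20  Central
3   Cable        23  Central
9   Cable        25    North
5   Cable        27    South
0    Bolt        30    South
drop duplicate product (keep=first):
  product  discount region
8  Gadget         2  South
6   Cable         7   East
1    Bolt         9  North
Reading off the sum of column 'discount', we get 18.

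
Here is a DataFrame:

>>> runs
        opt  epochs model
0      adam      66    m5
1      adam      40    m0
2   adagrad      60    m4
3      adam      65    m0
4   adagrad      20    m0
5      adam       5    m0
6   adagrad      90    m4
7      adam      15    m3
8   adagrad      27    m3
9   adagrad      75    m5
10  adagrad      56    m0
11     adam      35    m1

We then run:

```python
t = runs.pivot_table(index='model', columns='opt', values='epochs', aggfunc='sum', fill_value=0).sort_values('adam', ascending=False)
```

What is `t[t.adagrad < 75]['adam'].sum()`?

pivot: rows=model, cols=opt, sum(epochs):
opt    adagrad  adam
model               
m0          76   110
m1           0    35
m3          27    15
m4         150     0
m5          75    66
sort by adam descending:
opt    adagrad  adam
model               
m0          76   110
m5          75    66
m1           0    35
m3          27    15
m4         150     0
filter rows where adagrad < 75:
opt    adagrad  adam
model               
m1           0    35
m3          27    15
Finally, sum of column 'adam' = 50.

50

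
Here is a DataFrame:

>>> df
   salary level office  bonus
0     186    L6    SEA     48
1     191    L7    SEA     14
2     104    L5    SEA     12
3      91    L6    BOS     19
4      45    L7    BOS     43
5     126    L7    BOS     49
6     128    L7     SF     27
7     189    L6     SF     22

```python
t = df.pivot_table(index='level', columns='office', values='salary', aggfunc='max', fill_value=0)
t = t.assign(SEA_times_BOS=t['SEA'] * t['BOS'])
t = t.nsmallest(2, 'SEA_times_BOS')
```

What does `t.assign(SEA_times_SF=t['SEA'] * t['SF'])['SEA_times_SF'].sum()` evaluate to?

pivot: rows=level, cols=office, max(salary):
office  BOS  SEA   SF
level                
L5        0  104    0
L6       91  186  189
L7      126  191  128
add column SEA_times_BOS = t['SEA'] * t['BOS']:
office  BOS  SEA   SF  SEA_times_BOS
level                               
L5        0  104    0              0
L6       91  186  189          16926
L7      126  191  128          24066
take 2 rows with smallest SEA_times_BOS:
office  BOS  SEA   SF  SEA_times_BOS
level                               
L5        0  104    0              0
L6       91  186  189          16926
add column SEA_times_SF = t['SEA'] * t['SF']:
office  BOS  SEA   SF  SEA_times_BOS  SEA_times_SF
level                                             
L5        0  104    0              0             0
L6       91  186  189          16926         35154
Hence 35154.

35154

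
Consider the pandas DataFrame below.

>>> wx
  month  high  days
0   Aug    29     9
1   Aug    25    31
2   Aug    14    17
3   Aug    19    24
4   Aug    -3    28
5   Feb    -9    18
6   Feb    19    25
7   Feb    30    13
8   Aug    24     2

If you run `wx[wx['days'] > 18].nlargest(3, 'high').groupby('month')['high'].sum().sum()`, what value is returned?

filter rows where days > 18:
  month  high  days
1   Aug    25    31
3   Aug    19    24
4   Aug    -3    28
6   Feb    19    25
take 3 rows with largest high:
  month  high  days
1   Aug    25    31
3   Aug    19    24
6   Feb    19    25
group by month, sum of high:
month
Aug    44
Feb    19
Name: high, dtype: int64

63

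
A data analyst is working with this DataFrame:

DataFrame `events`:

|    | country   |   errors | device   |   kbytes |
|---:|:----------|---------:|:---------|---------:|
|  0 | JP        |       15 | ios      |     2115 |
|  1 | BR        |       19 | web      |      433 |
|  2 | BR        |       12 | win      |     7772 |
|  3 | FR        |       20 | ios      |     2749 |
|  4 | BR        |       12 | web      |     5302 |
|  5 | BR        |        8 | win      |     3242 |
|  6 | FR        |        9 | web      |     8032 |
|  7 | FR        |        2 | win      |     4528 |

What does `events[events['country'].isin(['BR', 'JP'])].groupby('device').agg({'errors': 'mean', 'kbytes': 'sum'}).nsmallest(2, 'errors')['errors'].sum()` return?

filter rows where country in ['BR', 'JP']:
  country  errors device  kbytes
0      JP      15    ios    2115
1      BR      19    web     433
2      BR      12    win    7772
4      BR      12    web    5302
5      BR       8    win    3242
group by device: mean(errors), sum(kbytes):
        errors  kbytes
device                
ios       15.0    2115
web       15.5    5735
win       10.0   11014
take 2 rows with smallest errors:
        errors  kbytes
device                
win       10.0   11014
ios       15.0    2115

25.0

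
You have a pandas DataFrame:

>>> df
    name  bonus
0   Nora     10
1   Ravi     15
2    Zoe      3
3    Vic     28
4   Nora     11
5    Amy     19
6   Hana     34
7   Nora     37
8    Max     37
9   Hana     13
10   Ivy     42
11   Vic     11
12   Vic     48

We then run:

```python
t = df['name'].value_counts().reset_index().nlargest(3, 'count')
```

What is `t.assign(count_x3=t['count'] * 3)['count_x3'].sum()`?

24

value_counts of name:
name
Nora    3
Vic     3
Hana    2
Ravi    1
Zoe     1
Amy     1
Max     1
Ivy     1
Name: count, dtype: int64
reset_index():
   name  count
0  Nora      3
1   Vic      3
2  Hana      2
3  Ravi      1
4   Zoe      1
5   Amy      1
6   Max      1
7   Ivy      1
take 3 rows with largest count:
   name  count
0  Nora      3
1   Vic      3
2  Hana      2
add column count_x3 = t['count'] * 3:
   name  count  count_x3
0  Nora      3         9
1   Vic      3         9
2  Hana      2         6
Reading off the sum of column 'count_x3', we get 24.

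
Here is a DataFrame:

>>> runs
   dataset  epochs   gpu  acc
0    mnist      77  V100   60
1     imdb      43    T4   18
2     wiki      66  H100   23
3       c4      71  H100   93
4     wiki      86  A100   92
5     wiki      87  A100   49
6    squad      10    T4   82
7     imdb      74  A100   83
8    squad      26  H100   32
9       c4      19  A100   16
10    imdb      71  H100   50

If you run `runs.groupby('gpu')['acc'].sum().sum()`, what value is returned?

598

group by gpu, sum of acc:
gpu
A100    240
H100    198
T4      100
V100     60
Name: acc, dtype: int64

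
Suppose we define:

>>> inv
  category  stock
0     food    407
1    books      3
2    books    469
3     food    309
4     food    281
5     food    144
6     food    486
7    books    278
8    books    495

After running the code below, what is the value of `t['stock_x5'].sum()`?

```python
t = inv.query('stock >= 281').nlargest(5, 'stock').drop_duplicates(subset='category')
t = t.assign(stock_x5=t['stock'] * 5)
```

filter rows where stock >= 281:
  category  stock
0     food    407
2    books    469
3     food    309
4     food    281
6     food    486
8    books    495
take 5 rows with largest stock:
  category  stock
8    books    495
6     food    486
2    books    469
0     food    407
3     food    309
drop duplicate category (keep=first):
  category  stock
8    books    495
6     food    486
add column stock_x5 = t['stock'] * 5:
  category  stock  stock_x5
8    books    495      2475
6     food    486      2430
Hence 4905.

4905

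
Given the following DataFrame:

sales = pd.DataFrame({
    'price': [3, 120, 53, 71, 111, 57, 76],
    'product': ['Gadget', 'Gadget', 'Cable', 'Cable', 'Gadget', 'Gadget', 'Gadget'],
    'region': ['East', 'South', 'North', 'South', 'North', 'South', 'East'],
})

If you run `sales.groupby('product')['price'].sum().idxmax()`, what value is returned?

group by product, sum of price:
product
Cable     124
Gadget    367
Name: price, dtype: int64
Taking the label with the largest value gives Gadget.

Gadget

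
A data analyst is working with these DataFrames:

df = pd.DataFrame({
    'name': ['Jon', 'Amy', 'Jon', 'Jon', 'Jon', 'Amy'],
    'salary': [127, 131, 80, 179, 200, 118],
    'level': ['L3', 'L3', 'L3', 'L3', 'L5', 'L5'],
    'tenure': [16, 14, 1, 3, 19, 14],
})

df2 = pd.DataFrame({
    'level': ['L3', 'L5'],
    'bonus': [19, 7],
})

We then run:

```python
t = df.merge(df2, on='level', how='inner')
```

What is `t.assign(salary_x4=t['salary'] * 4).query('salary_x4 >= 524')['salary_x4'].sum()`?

merge on 'level' (how='inner') → 6 rows:
  name  salary level  tenure  bonus
0  Jon     127    L3      16     19
1  Amy     131    L3      14     19
2  Jon      80    L3       1     19
3  Jon     179    L3       3     19
4  Jon     200    L5      19      7
5  Amy     118    L5      14      7
add column salary_x4 = t['salary'] * 4:
  name  salary level  tenure  bonus  salary_x4
0  Jon     127    L3      16     19        508
1  Amy     131    L3      14     19        524
2  Jon      80    L3       1     19        320
3  Jon     179    L3       3     19        716
4  Jon     200    L5      19      7        800
5  Amy     118    L5      14      7        472
filter rows where salary_x4 >= 524:
  name  salary level  tenure  bonus  salary_x4
1  Amy     131    L3      14     19        524
3  Jon     179    L3       3     19        716
4  Jon     200    L5      19      7        800
Hence 2040.

2040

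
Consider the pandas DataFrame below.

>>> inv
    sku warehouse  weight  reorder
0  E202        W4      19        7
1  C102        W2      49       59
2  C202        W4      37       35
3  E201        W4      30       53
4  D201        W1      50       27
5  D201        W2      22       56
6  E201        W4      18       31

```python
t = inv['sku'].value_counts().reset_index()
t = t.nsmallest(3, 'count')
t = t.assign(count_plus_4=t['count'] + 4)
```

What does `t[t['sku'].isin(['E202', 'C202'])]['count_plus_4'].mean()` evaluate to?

5.0

value_counts of sku:
sku
E201    2
D201    2
E202    1
C102    1
C202    1
Name: count, dtype: int64
reset_index():
    sku  count
0  E201      2
1  D201      2
2  E202      1
3  C102      1
4  C202      1
take 3 rows with smallest count:
    sku  count
2  E202      1
3  C102      1
4  C202      1
add column count_plus_4 = t['count'] + 4:
    sku  count  count_plus_4
2  E202      1             5
3  C102      1             5
4  C202      1             5
filter rows where sku in ['E202', 'C202']:
    sku  count  count_plus_4
2  E202      1             5
4  C202      1             5
Then the mean of column 'count_plus_4': 5.0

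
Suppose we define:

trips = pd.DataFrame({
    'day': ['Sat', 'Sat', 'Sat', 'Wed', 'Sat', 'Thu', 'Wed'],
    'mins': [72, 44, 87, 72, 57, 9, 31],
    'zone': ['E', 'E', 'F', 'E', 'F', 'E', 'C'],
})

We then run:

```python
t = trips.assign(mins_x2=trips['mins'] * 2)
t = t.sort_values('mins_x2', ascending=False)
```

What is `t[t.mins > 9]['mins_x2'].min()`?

62

add column mins_x2 = trips['mins'] * 2:
   day  mins zone  mins_x2
0  Sat    72    E      144
1  Sat    44    E       88
2  Sat    87    F      174
3  Wed    72    E      144
4  Sat    57    F      114
5  Thu     9    E       18
6  Wed    31    C       62
sort by mins_x2 descending:
   day  mins zone  mins_x2
2  Sat    87    F      174
0  Sat    72    E      144
3  Wed    72    E      144
4  Sat    57    F      114
1  Sat    44    E       88
6  Wed    31    C       62
5  Thu     9    E       18
filter rows where mins > 9:
   day  mins zone  mins_x2
2  Sat    87    F      174
0  Sat    72    E      144
3  Wed    72    E      144
4  Sat    57    F      114
1  Sat    44    E       88
6  Wed    31    C       62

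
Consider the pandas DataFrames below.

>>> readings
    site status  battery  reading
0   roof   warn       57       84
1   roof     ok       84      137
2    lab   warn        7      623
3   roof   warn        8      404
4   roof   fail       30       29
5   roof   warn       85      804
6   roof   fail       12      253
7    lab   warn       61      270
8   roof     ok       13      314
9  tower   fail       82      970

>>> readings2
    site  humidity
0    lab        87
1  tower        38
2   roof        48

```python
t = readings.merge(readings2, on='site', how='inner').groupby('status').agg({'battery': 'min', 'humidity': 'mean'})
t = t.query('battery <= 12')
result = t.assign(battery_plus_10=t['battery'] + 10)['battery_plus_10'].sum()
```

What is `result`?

39

merge on 'site' (how='inner') → 10 rows:
    site status  battery  reading  humidity
0   roof   warn       57       84        48
1   roof     ok       84      137        48
2    lab   warn        7      623        87
3   roof   warn        8      404        48
4   roof   fail       30       29        48
5   roof   warn       85      804        48
6   roof   fail       12      253        48
7    lab   warn       61      270        87
8   roof     ok       13      314        48
9  tower   fail       82      970        38
group by status: min(battery), mean(humidity):
        battery   humidity
status                    
fail         12  44.666667
ok           13  48.000000
warn          7  63.600000
filter rows where battery <= 12:
        battery   humidity
status                    
fail         12  44.666667
warn          7  63.600000
add column battery_plus_10 = t['battery'] + 10:
        battery   humidity  battery_plus_10
status                                     
fail         12  44.666667               22
warn          7  63.600000               17
Finally, sum of column 'battery_plus_10' = 39.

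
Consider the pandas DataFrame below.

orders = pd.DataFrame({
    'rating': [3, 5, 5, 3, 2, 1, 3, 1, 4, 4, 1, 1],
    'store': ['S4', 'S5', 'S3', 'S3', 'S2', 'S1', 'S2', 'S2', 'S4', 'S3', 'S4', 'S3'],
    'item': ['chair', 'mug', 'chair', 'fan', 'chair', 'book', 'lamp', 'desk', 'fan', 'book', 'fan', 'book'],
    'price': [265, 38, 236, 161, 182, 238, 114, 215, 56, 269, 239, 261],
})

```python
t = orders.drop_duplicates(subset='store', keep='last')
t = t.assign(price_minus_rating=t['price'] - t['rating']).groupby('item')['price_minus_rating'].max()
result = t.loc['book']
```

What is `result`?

drop duplicate store (keep=last):
    rating store  item  price
1        5    S5   mug     38
5        1    S1  book    238
7        1    S2  desk    215
10       1    S4   fan    239
11       1    S3  book    261
add column price_minus_rating = t['price'] - t['rating']:
    rating store  item  price  price_minus_rating
1        5    S5   mug     38                  33
5        1    S1  book    238                 237
7        1    S2  desk    215                 214
10       1    S4   fan    239                 238
11       1    S3  book    261                 260
group by item, max of price_minus_rating:
item
book    260
desk    214
fan     238
mug      33
Name: price_minus_rating, dtype: int64
So loc['book'] = 260.

260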